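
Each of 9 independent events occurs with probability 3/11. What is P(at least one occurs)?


P(at least one) = 1 - P(none)
P(none) = (1 - 3/11)^9 = (8/11)^9 = 134217728/2357947691
P(at least one) = 1 - 134217728/2357947691 = 2223729963/2357947691

2223729963/2357947691


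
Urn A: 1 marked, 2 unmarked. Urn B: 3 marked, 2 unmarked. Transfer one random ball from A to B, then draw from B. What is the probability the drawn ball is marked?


P(transfer marked) = 1/3; P(transfer unmarked) = 2/3
If marked transferred: Urn II has 4 marked of 6, so P(marked|marked moved) = 2/3
If unmarked transferred: Urn II has 3 marked of 6, so P(marked|unmarked moved) = 1/2
By total probability: P(marked) = 1/3*2/3 + 2/3*1/2 = 5/9

5/9


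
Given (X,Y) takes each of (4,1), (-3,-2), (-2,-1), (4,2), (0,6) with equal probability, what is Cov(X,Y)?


E[X]=3/5, E[Y]=6/5, E[XY]=4
Cov(X,Y) = E[XY] - E[X]E[Y] = 4 - 3/5*6/5 = 82/25

82/25


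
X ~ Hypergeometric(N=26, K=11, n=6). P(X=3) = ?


P(X=3) = C(11,3)*C(15,3) / C(26,6)
= 165*455 / 230230
= 75075/230230 = 15/46

15/46


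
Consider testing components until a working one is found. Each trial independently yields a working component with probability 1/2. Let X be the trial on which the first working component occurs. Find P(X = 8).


P(X=8) = (1-p)^7 * p = (1/2)^7 * 1/2
= 1/128 * 1/2 = 1/256

1/256


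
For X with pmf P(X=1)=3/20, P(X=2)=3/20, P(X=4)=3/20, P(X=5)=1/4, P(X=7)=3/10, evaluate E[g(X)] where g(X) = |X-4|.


E[|X-4|] = sum(g(x)*P(x))
= 3*3/20 + 2*3/20 + 0*3/20 + 1*1/4 + 3*3/10
= 19/10

19/10


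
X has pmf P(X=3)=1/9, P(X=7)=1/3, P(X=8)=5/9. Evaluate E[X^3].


E[X^3] = sum(x^3 * P(x))
= 27*1/9 + 343*1/3 + 512*5/9
= 3616/9

3616/9


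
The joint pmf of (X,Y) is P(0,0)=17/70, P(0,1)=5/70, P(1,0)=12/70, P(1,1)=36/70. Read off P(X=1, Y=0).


Read from table: P(X=1, Y=0) = 12/70 = 6/35

6/35


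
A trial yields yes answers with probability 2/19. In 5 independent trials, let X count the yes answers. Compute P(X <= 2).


P(X<=2) = P(X=0) + P(X=1) + P(X=2)
= 1419857/2476099 + 835210/2476099 + 196520/2476099
= 2451587/2476099

2451587/2476099


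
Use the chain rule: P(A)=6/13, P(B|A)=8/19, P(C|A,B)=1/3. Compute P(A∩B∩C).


P(A∩B∩C) = P(A) * P(B|A) * P(C|A∩B)
= 6/13 * 8/19 * 1/3
= 48/247 * 1/3 = 16/247

16/247


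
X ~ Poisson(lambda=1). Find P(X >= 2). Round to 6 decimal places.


P(X>=2) = 1 - P(X<=1) = 1 - (e^(-1)*1^0/0! + e^(-1)*1^1/1!)
≈ 1 - (0.3678794412 + 0.3678794412)
= 1 - 0.7357588824 = 0.2642411176
≈ 0.264241

0.264241


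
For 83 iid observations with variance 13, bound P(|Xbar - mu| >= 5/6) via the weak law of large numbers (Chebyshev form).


Var(Xbar) = Var(X)/n = 13/83
Chebyshev: P(|Xbar-mu| >= 5/6) <= Var(Xbar)/(5/6)^2 = (13/83)/(25/36) = 468/2075

468/2075


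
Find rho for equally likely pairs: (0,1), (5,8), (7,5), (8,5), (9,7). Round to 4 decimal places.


Cov(X,Y) = 5.4400, Var(X) = 10.1600, Var(Y) = 5.7600
rho = Cov/(sqrt(VarX)*sqrt(VarY)) = 0.7111

0.7111


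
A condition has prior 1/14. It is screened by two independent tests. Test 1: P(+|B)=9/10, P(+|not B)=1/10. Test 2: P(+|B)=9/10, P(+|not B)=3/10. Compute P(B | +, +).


After test 1: P(+) = 9/10*1/14 + 1/10*13/14 = 11/70
P(B|+) = (9/140)/(11/70) = 9/22
After test 2 (use post1 as new prior): P(+) = 9/10*9/22 + 3/10*13/22 = 6/11
P(B|+,+) = (81/220)/(6/11) = 27/40

27/40


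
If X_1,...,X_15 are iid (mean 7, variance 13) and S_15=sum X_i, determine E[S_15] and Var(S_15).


E[S_n] = n*mu = 15*7 = 105
Var(S_n) = n*sigma^2 = 15*13 = 195

E[S_15]=105, Var(S_15)=195


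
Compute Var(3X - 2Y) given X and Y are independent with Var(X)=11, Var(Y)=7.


Independence => Cov(X,Y)=0
Var(3X - 2Y) = 3^2*Var(X) + (-2)^2*Var(Y)
= 9*11 + 4*7 = 127

127


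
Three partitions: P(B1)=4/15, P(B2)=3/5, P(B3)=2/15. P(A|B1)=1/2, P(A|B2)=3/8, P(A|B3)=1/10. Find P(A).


P(A) = P(A|B1)P(B1) + P(A|B2)P(B2) + P(A|B3)P(B3)
= 1/2*4/15 + 3/8*3/5 + 1/10*2/15
= 2/15 + 9/40 + 1/75 = 223/600

223/600


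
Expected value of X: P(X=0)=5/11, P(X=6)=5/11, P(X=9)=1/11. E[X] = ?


E[X] = sum(x * P(x))
= 0*5/11 + 6*5/11 + 9*1/11
= 39/11

39/11


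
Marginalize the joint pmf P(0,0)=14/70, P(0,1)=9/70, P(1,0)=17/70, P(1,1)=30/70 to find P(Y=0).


P(Y=0) = P(0,0)+P(1,0) = 14/70 + 17/70 = 31/70

31/70


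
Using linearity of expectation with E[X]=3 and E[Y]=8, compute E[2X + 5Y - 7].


E[2X + 5Y - 7] = 2*E[X] + 5*E[Y] - 7
= (2)*(3) + (5)*(8) + (-7)
= 6 + 40 - 7 = 39

39


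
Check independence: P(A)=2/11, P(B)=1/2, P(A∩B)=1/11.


P(A)*P(B) = 2/11*1/2 = 1/11
P(A∩B) = 1/11, which equals P(A)P(B), so independent

Yes, A and B are independent


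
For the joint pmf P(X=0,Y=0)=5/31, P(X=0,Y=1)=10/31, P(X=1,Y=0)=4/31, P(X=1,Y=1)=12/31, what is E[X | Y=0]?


P(Y=0) = 9/31
E[X|Y=0] = (0*5 + 1*4)/9 = 4/9

4/9


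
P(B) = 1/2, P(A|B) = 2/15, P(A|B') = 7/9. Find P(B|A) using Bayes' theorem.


P(A) = P(A|B)P(B) + P(A|B')P(B') = 2/15*1/2 + 7/9*1/2 = 41/90
P(B|A) = P(A|B)P(B)/P(A) = (1/15)/(41/90) = 6/41

6/41


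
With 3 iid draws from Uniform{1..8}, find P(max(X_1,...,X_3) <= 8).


P(max <= 8) = P(all X_i <= 8) = (P(X_1 <= 8))^3
= (8/8)^3 = 1^3 = 1

1


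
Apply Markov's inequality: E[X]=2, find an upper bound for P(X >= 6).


Markov: P(X >= a) <= E[X]/a
P(X >= 6) <= 2/6 = 1/3

1/3


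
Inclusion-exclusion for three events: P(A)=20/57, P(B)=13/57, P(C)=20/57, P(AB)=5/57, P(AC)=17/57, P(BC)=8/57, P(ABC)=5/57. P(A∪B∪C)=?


P(A∪B∪C) = P(A)+P(B)+P(C) - P(AB)-P(AC)-P(BC) + P(ABC)
= 20/57+13/57+20/57 - 5/57-17/57-8/57 + 5/57
= 28/57

28/57


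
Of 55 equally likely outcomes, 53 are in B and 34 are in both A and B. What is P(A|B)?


P(A|B) = P(A∩B)/P(B) = (34/55)/(53/55) = 34/53

34/53


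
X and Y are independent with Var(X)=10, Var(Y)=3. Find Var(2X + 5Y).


Independence => Cov(X,Y)=0
Var(2X + 5Y) = 2^2*Var(X) + 5^2*Var(Y)
= 4*10 + 25*3 = 115

115


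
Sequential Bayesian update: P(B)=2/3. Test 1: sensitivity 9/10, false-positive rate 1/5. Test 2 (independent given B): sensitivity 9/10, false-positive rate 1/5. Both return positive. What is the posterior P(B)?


After test 1: P(+) = 9/10*2/3 + 1/5*1/3 = 2/3
P(B|+) = (3/5)/(2/3) = 9/10
After test 2 (use post1 as new prior): P(+) = 9/10*9/10 + 1/5*1/10 = 83/100
P(B|+,+) = (81/100)/(83/100) = 81/83

81/83


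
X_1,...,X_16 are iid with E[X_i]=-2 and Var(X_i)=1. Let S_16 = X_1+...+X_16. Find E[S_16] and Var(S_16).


E[S_n] = n*mu = 16*-2 = -32
Var(S_n) = n*sigma^2 = 16*1 = 16

E[S_16]=-32, Var(S_16)=16


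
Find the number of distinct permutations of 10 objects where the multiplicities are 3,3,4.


10! = 3628800
Denominator: 3!=6 * 3!=6 * 4!=24
Coefficient = 3628800 / 864 = 4200

4200


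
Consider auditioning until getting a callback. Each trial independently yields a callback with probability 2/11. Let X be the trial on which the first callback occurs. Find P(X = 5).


P(X=5) = (1-p)^4 * p = (9/11)^4 * 2/11
= 6561/14641 * 2/11 = 13122/161051

13122/161051


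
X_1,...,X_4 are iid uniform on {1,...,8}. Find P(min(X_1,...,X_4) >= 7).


P(min >= 7) = P(all X_i >= 7) = (P(X_1 >= 7))^4
= (2/8)^4 = (1/4)^4 = 1/256

1/256


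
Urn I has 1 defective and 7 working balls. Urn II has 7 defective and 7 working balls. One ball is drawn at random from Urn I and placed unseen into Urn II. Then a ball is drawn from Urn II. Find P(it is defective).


P(transfer defective) = 1/8; P(transfer working) = 7/8
If defective transferred: Urn II has 8 defective of 15, so P(defective|defective moved) = 8/15
If working transferred: Urn II has 7 defective of 15, so P(defective|working moved) = 7/15
By total probability: P(defective) = 1/8*8/15 + 7/8*7/15 = 19/40

19/40


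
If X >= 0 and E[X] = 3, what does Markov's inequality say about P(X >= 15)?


Markov: P(X >= a) <= E[X]/a
P(X >= 15) <= 3/15 = 1/5

1/5


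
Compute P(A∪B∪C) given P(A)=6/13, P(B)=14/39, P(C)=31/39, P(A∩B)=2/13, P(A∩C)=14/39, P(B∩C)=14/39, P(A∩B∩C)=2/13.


P(A∪B∪C) = P(A)+P(B)+P(C) - P(AB)-P(AC)-P(BC) + P(ABC)
= 6/13+14/39+31/39 - 2/13-14/39-14/39 + 2/13
= 35/39

35/39


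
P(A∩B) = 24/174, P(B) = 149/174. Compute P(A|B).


P(A|B) = P(A∩B)/P(B) = (24/174)/(149/174) = 24/149

24/149


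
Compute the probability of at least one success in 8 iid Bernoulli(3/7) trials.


P(at least one) = 1 - P(none)
P(none) = (1 - 3/7)^8 = (4/7)^8 = 65536/5764801
P(at least one) = 1 - 65536/5764801 = 5699265/5764801

5699265/5764801


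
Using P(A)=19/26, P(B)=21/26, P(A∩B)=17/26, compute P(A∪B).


P(A∪B) = P(A) + P(B) - P(A∩B)
= 19/26 + 21/26 - 17/26 = 23/26

23/26


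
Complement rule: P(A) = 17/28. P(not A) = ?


P(A') = 1 - P(A) = 1 - 17/28 = 11/28

11/28


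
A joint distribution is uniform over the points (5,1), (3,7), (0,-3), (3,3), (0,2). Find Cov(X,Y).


E[X]=11/5, E[Y]=2, E[XY]=7
Cov(X,Y) = E[XY] - E[X]E[Y] = 7 - 11/5*2 = 13/5

13/5


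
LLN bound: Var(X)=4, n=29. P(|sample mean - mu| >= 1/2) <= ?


Var(Xbar) = Var(X)/n = 4/29
Chebyshev: P(|Xbar-mu| >= 1/2) <= Var(Xbar)/(1/2)^2 = (4/29)/(1/4) = 16/29

16/29


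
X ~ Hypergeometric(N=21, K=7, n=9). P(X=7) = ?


P(X=7) = C(7,7)*C(14,2) / C(21,9)
= 1*91 / 293930
= 91/293930 = 1/3230

1/3230


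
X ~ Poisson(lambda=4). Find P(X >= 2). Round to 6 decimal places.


P(X>=2) = 1 - P(X<=1) = 1 - (e^(-4)*4^0/0! + e^(-4)*4^1/1!)
≈ 1 - (0.0183156389 + 0.0732625556)
= 1 - 0.0915781945 = 0.9084218055
≈ 0.908422

0.908422


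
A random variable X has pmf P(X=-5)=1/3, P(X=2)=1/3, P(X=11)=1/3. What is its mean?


E[X] = sum(x * P(x))
= -5*1/3 + 2*1/3 + 11*1/3
= 8/3

8/3


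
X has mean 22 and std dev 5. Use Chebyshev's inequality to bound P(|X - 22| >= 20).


k = 20/5 = 4
Chebyshev: P(|X-mu| >= k*sigma) <= 1/k^2 = 1/4^2 = 1/16

1/16


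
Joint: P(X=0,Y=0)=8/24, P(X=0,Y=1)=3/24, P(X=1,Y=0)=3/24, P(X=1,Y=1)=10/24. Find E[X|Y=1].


P(Y=1) = 13/24
E[X|Y=1] = (0*3 + 1*10)/13 = 10/13

10/13


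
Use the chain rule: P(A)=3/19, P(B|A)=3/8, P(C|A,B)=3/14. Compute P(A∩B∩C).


P(A∩B∩C) = P(A) * P(B|A) * P(C|A∩B)
= 3/19 * 3/8 * 3/14
= 9/152 * 3/14 = 27/2128

27/2128


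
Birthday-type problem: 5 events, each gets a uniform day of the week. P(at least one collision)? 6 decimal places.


P(all different) = prod((7-i)/7 for i=0..4) = 0.149938
P(at least one match) = 1 - 0.149938 = 0.850062

0.850062


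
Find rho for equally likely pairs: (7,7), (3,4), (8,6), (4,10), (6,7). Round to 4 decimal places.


Cov(X,Y) = 0.1200, Var(X) = 3.4400, Var(Y) = 3.7600
rho = Cov/(sqrt(VarX)*sqrt(VarY)) = 0.0334

0.0334


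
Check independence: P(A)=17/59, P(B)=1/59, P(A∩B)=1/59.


P(A)*P(B) = 17/59*1/59 = 17/3481
P(A∩B) = 1/59 != 17/3481, so not independent

No, A and B are not independent


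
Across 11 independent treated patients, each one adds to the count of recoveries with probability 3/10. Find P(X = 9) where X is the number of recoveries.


P(X=9) = C(11,9) * p^9 * (1-p)^2
= 55 * 19683/1000000000 * 49/100
= 10609137/20000000000

10609137/20000000000


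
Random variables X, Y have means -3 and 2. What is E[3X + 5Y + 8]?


E[3X + 5Y + 8] = 3*E[X] + 5*E[Y] + 8
= (3)*(-3) + (5)*(2) + (8)
= -9 + 10 + 8 = 9

9


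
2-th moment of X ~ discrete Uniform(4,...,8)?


E[X^2] = (1/5) * sum(x^2 for x=4..8)
= 190/5 = 38

38


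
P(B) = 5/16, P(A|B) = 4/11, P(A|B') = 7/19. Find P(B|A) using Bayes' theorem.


P(A) = P(A|B)P(B) + P(A|B')P(B') = 4/11*5/16 + 7/19*11/16 = 1227/3344
P(B|A) = P(A|B)P(B)/P(A) = (5/44)/(1227/3344) = 380/1227

380/1227


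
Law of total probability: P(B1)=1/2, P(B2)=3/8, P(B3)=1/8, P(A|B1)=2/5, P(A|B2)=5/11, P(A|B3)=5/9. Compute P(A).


P(A) = P(A|B1)P(B1) + P(A|B2)P(B2) + P(A|B3)P(B3)
= 2/5*1/2 + 5/11*3/8 + 5/9*1/8
= 1/5 + 15/88 + 5/72 = 871/1980

871/1980


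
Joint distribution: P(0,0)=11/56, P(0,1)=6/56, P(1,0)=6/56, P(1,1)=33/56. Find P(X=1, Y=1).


Read from table: P(X=1, Y=1) = 33/56

33/56


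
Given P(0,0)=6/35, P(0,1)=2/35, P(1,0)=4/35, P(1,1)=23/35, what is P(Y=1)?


P(Y=1) = P(0,1)+P(1,1) = 2/35 + 23/35 = 25/35 = 5/7

5/7


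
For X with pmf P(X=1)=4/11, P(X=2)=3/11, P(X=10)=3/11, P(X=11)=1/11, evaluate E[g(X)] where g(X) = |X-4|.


E[|X-4|] = sum(g(x)*P(x))
= 3*4/11 + 2*3/11 + 6*3/11 + 7*1/11
= 43/11

43/11


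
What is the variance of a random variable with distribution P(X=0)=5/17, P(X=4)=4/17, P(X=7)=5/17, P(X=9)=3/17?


E[X] = 78/17, E[X^2] = 552/17
Var(X) = E[X^2] - (E[X])^2 = 552/17 - (78/17)^2 = 3300/289

3300/289


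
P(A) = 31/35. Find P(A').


P(A') = 1 - P(A) = 1 - 31/35 = 4/35

4/35


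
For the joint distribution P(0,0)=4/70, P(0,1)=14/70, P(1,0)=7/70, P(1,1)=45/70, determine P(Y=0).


P(Y=0) = P(0,0)+P(1,0) = 4/70 + 7/70 = 11/70

11/70


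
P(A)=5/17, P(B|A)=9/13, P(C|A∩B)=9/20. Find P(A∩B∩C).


P(A∩B∩C) = P(A) * P(B|A) * P(C|A∩B)
= 5/17 * 9/13 * 9/20
= 45/221 * 9/20 = 81/884

81/884


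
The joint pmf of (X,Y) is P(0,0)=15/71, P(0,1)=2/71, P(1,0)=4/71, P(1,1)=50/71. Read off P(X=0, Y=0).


Read from table: P(X=0, Y=0) = 15/71

15/71


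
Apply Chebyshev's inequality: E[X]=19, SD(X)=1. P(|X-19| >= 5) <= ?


k = 5/1 = 5
Chebyshev: P(|X-mu| >= k*sigma) <= 1/k^2 = 1/5^2 = 1/25

1/25


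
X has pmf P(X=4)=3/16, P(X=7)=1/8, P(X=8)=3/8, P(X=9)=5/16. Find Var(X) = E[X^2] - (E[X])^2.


E[X] = 119/16, E[X^2] = 935/16
Var(X) = E[X^2] - (E[X])^2 = 935/16 - (119/16)^2 = 799/256

799/256


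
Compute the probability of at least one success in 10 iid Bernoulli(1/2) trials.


P(at least one) = 1 - P(none)
P(none) = (1 - 1/2)^10 = (1/2)^10 = 1/1024
P(at least one) = 1 - 1/1024 = 1023/1024

1023/1024


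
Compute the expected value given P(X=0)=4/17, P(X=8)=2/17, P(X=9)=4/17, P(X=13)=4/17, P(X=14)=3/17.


E[X] = sum(x * P(x))
= 0*4/17 + 8*2/17 + 9*4/17 + 13*4/17 + 14*3/17
= 146/17

146/17


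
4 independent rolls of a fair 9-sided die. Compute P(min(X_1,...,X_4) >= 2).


P(min >= 2) = P(all X_i >= 2) = (P(X_1 >= 2))^4
= (8/9)^4 = 4096/6561

4096/6561


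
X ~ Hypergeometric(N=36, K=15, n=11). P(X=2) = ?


P(X=2) = C(15,2)*C(21,9) / C(36,11)
= 105*293930 / 600805296
= 30862650/600805296 = 3325/64728

3325/64728


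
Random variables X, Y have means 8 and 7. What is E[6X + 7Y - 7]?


E[6X + 7Y - 7] = 6*E[X] + 7*E[Y] - 7
= (6)*(8) + (7)*(7) + (-7)
= 48 + 49 - 7 = 90

90


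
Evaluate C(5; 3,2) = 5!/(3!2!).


5! = 120
Denominator: 3!=6 * 2!=2
Coefficient = 120 / 12 = 10

10


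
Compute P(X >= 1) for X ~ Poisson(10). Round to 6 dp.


P(X>=1) = 1 - P(X<=0) = 1 - (e^(-10)*10^0/0!)
≈ 1 - 0.0000453999 = 0.9999546001
≈ 0.999955

0.999955


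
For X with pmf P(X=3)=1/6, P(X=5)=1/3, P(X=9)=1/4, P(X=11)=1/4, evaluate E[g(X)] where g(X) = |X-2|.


E[|X-2|] = sum(g(x)*P(x))
= 1*1/6 + 3*1/3 + 7*1/4 + 9*1/4
= 31/6

31/6


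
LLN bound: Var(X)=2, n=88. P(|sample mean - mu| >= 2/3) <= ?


Var(Xbar) = Var(X)/n = 2/88
Chebyshev: P(|Xbar-mu| >= 2/3) <= Var(Xbar)/(2/3)^2 = (1/44)/(4/9) = 9/176

9/176


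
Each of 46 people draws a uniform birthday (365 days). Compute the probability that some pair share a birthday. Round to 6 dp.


P(all different) = prod((365-i)/365 for i=0..45) = 0.051747
P(at least one match) = 1 - 0.051747 = 0.948253

0.948253


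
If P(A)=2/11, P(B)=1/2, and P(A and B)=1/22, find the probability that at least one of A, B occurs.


P(A∪B) = P(A) + P(B) - P(A∩B)
= 2/11 + 1/2 - 1/22 = 7/11

7/11


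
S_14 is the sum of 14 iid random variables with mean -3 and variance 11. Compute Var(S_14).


By independence, Var(S_n) = n*Var(X_1) = 14*11 = 154

154


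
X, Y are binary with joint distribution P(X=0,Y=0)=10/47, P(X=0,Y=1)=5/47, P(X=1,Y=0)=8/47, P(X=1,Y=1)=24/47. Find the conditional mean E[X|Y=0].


P(Y=0) = 18/47
E[X|Y=0] = (0*10 + 1*8)/18 = 8/18 = 4/9

4/9


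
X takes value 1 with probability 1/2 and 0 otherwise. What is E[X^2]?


For Bernoulli: X in {0,1}
E[X^2] = 0^2*(1-1/2) + 1^2*1/2 = 1/2

1/2


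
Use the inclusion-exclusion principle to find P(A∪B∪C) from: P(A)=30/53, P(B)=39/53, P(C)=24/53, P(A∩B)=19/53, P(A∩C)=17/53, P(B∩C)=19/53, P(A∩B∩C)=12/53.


P(A∪B∪C) = P(A)+P(B)+P(C) - P(AB)-P(AC)-P(BC) + P(ABC)
= 30/53+39/53+24/53 - 19/53-17/53-19/53 + 12/53
= 50/53

50/53


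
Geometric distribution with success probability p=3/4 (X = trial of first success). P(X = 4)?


P(X=4) = (1-p)^3 * p = (1/4)^3 * 3/4
= 1/64 * 3/4 = 3/256

3/256


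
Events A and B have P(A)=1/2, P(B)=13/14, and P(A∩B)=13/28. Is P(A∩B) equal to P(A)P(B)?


P(A)*P(B) = 1/2*13/14 = 13/28
P(A∩B) = 13/28, which equals P(A)P(B), so independent

Yes, A and B are independent


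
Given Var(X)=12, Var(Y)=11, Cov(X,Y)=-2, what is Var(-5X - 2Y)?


Var(-5X - 2Y) = (-5)^2*Var(X) + (-2)^2*Var(Y) + 2*(-5)*(-2)*Cov(X,Y)
= 25*12 + 4*11 + 20*(-2)
= 300 + 44 - 40 = 304

304


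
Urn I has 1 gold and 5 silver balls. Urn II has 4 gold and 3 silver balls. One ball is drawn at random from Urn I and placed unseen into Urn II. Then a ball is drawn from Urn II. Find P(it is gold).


P(transfer gold) = 1/6; P(transfer silver) = 5/6
If gold transferred: Urn II has 5 gold of 8, so P(gold|gold moved) = 5/8
If silver transferred: Urn II has 4 gold of 8, so P(gold|silver moved) = 1/2
By total probability: P(gold) = 1/6*5/8 + 5/6*1/2 = 25/48

25/48


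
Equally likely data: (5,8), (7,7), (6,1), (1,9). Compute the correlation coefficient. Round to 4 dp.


Cov(X,Y) = -3.6875, Var(X) = 5.1875, Var(Y) = 9.6875
rho = Cov/(sqrt(VarX)*sqrt(VarY)) = -0.5202

-0.5202


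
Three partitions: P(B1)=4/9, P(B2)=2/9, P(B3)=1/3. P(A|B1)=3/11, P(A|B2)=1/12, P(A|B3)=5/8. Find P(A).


P(A) = P(A|B1)P(B1) + P(A|B2)P(B2) + P(A|B3)P(B3)
= 3/11*4/9 + 1/12*2/9 + 5/8*1/3
= 4/33 + 1/54 + 5/24 = 827/2376

827/2376


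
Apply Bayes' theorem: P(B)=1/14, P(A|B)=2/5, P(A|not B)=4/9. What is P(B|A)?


P(A) = P(A|B)P(B) + P(A|B')P(B') = 2/5*1/14 + 4/9*13/14 = 139/315
P(B|A) = P(A|B)P(B)/P(A) = (1/35)/(139/315) = 9/139

9/139


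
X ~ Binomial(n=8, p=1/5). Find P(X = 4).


P(X=4) = C(8,4) * p^4 * (1-p)^4
= 70 * 1/625 * 256/625
= 3584/78125

3584/78125


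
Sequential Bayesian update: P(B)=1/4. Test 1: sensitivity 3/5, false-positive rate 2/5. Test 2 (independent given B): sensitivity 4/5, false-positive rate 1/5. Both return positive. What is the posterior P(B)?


After test 1: P(+) = 3/5*1/4 + 2/5*3/4 = 9/20
P(B|+) = (3/20)/(9/20) = 1/3
After test 2 (use post1 as new prior): P(+) = 4/5*1/3 + 1/5*2/3 = 2/5
P(B|+,+) = (4/15)/(2/5) = 2/3

2/3


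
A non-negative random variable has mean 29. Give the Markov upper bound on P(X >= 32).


Markov: P(X >= a) <= E[X]/a
P(X >= 32) <= 29/32

29/32


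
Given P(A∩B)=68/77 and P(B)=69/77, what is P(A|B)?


P(A|B) = P(A∩B)/P(B) = (68/77)/(69/77) = 68/69

68/69


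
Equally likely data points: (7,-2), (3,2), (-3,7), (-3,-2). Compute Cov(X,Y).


E[X]=1, E[Y]=5/4, E[XY]=-23/4
Cov(X,Y) = E[XY] - E[X]E[Y] = -23/4 - 1*5/4 = -7

-7


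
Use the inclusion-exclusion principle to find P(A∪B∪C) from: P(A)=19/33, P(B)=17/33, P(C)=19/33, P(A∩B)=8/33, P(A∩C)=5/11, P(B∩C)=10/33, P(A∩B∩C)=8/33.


P(A∪B∪C) = P(A)+P(B)+P(C) - P(AB)-P(AC)-P(BC) + P(ABC)
= 19/33+17/33+19/33 - 8/33-5/11-10/33 + 8/33
= 10/11

10/11


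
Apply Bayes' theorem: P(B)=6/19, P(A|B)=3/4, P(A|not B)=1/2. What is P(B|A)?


P(A) = P(A|B)P(B) + P(A|B')P(B') = 3/4*6/19 + 1/2*13/19 = 11/19
P(B|A) = P(A|B)P(B)/P(A) = (9/38)/(11/19) = 9/22

9/22


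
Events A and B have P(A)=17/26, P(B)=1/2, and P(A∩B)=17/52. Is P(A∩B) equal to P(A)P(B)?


P(A)*P(B) = 17/26*1/2 = 17/52
P(A∩B) = 17/52, which equals P(A)P(B), so independent

Yes, A and B are independent


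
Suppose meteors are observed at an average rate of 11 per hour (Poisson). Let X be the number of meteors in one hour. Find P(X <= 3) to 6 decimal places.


P(X<=3) = e^(-11)*11^0/0! + e^(-11)*11^1/1! + e^(-11)*11^2/2! + e^(-11)*11^3/3!
≈ 0.0000167017 + 0.0001837187 + 0.0010104529 + 0.0037049940
= 0.0049158673
≈ 0.004916

0.004916


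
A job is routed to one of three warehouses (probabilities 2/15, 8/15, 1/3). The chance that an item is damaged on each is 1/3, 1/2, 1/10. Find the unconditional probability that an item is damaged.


P(A) = P(A|B1)P(B1) + P(A|B2)P(B2) + P(A|B3)P(B3)
= 1/3*2/15 + 1/2*8/15 + 1/10*1/3
= 2/45 + 4/15 + 1/30 = 31/90

31/90


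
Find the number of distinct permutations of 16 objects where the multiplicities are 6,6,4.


16! = 20922789888000
Denominator: 6!=720 * 6!=720 * 4!=24
Coefficient = 20922789888000 / 12441600 = 1681680

1681680


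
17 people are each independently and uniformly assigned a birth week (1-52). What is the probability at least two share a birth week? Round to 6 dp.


P(all different) = prod((52-i)/52 for i=0..16) = 0.052524
P(at least one match) = 1 - 0.052524 = 0.947476

0.947476


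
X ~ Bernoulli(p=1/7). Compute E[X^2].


For Bernoulli: X in {0,1}
E[X^2] = 0^2*(1-1/7) + 1^2*1/7 = 1/7

1/7


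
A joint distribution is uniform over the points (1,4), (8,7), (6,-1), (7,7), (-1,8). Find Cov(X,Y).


E[X]=21/5, E[Y]=5, E[XY]=19
Cov(X,Y) = E[XY] - E[X]E[Y] = 19 - 21/5*5 = -2

-2


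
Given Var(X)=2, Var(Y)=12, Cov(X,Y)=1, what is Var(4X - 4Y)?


Var(4X - 4Y) = 4^2*Var(X) + (-4)^2*Var(Y) + 2*4*(-4)*Cov(X,Y)
= 16*2 + 16*12 - 32*1
= 32 + 192 - 32 = 192

192


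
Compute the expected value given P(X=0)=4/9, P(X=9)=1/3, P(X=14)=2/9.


E[X] = sum(x * P(x))
= 0*4/9 + 9*1/3 + 14*2/9
= 55/9

55/9


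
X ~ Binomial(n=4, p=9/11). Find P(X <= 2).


P(X<=2) = P(X=0) + P(X=1) + P(X=2)
= 16/14641 + 288/14641 + 1944/14641
= 2248/14641

2248/14641


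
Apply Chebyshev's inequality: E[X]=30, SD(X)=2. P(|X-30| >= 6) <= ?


k = 6/2 = 3
Chebyshev: P(|X-mu| >= k*sigma) <= 1/k^2 = 1/3^2 = 1/9

1/9


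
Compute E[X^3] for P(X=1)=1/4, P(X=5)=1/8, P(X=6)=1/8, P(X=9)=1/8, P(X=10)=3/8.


E[X^3] = sum(g(x)*P(x))
= 1*1/4 + 125*1/8 + 216*1/8 + 729*1/8 + 1000*3/8
= 509

509


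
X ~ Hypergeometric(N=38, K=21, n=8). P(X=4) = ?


P(X=4) = C(21,4)*C(17,4) / C(38,8)
= 5985*2380 / 48903492
= 14244300/48903492 = 3675/12617

3675/12617


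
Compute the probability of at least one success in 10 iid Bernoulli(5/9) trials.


P(at least one) = 1 - P(none)
P(none) = (1 - 5/9)^10 = (4/9)^10 = 1048576/3486784401
P(at least one) = 1 - 1048576/3486784401 = 3485735825/3486784401

3485735825/3486784401


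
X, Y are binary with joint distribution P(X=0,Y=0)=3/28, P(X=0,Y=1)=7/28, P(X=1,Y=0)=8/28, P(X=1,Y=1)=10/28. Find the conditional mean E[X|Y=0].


P(Y=0) = 11/28
E[X|Y=0] = (0*3 + 1*8)/11 = 8/11

8/11


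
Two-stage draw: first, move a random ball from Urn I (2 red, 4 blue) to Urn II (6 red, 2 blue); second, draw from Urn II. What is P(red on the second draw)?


P(transfer red) = 2/6 = 1/3; P(transfer blue) = 2/3
If red transferred: Urn II has 7 red of 9, so P(red|red moved) = 7/9
If blue transferred: Urn II has 6 red of 9, so P(red|blue moved) = 2/3
By total probability: P(red) = 1/3*7/9 + 2/3*2/3 = 19/27

19/27


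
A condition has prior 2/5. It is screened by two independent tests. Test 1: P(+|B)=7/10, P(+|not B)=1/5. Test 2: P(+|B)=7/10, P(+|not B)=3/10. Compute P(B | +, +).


After test 1: P(+) = 7/10*2/5 + 1/5*3/5 = 2/5
P(B|+) = (7/25)/(2/5) = 7/10
After test 2 (use post1 as new prior): P(+) = 7/10*7/10 + 3/10*3/10 = 29/50
P(B|+,+) = (49/100)/(29/50) = 49/58

49/58


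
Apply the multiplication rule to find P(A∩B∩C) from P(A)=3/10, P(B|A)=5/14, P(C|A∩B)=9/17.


P(A∩B∩C) = P(A) * P(B|A) * P(C|A∩B)
= 3/10 * 5/14 * 9/17
= 3/28 * 9/17 = 27/476

27/476


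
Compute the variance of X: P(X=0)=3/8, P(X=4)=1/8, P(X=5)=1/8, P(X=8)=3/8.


E[X] = 33/8, E[X^2] = 233/8
Var(X) = E[X^2] - (E[X])^2 = 233/8 - (33/8)^2 = 775/64

775/64


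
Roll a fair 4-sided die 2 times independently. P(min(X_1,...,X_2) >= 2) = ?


P(min >= 2) = P(all X_i >= 2) = (P(X_1 >= 2))^2
= (3/4)^2 = 9/16

9/16


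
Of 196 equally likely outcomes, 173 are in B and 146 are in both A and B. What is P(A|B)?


P(A|B) = P(A∩B)/P(B) = (146/196)/(173/196) = 146/173

146/173


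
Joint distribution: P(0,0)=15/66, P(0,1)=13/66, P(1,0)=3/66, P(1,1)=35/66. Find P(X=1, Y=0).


Read from table: P(X=1, Y=0) = 3/66 = 1/22

1/22


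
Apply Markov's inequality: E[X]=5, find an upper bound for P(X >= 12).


Markov: P(X >= a) <= E[X]/a
P(X >= 12) <= 5/12

5/12


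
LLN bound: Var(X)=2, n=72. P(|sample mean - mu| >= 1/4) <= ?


Var(Xbar) = Var(X)/n = 2/72
Chebyshev: P(|Xbar-mu| >= 1/4) <= Var(Xbar)/(1/4)^2 = (1/36)/(1/16) = 4/9

4/9


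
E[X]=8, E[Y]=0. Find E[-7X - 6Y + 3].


E[-7X - 6Y + 3] = -7*E[X] - 6*E[Y] + 3
= (-7)*(8) + (-6)*(0) + (3)
= -56 + 0 + 3 = -53

-53


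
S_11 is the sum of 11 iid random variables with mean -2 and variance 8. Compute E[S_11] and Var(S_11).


E[S_n] = n*mu = 11*-2 = -22
Var(S_n) = n*sigma^2 = 11*8 = 88

E[S_11]=-22, Var(S_11)=88


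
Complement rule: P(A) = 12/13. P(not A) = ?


P(A') = 1 - P(A) = 1 - 12/13 = 1/13

1/13


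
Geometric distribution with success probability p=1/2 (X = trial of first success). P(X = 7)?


P(X=7) = (1-p)^6 * p = (1/2)^6 * 1/2
= 1/64 * 1/2 = 1/128

1/128


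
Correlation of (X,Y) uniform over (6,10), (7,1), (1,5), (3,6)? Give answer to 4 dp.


Cov(X,Y) = -0.8750, Var(X) = 5.6875, Var(Y) = 10.2500
rho = Cov/(sqrt(VarX)*sqrt(VarY)) = -0.1146

-0.1146


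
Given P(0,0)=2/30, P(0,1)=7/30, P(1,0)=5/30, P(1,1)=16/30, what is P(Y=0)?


P(Y=0) = P(0,0)+P(1,0) = 2/30 + 5/30 = 7/30

7/30


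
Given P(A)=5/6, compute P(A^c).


P(A') = 1 - P(A) = 1 - 5/6 = 1/6

1/6


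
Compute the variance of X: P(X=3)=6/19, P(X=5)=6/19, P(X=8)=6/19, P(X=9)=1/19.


E[X] = 105/19, E[X^2] = 669/19
Var(X) = E[X^2] - (E[X])^2 = 669/19 - (105/19)^2 = 1686/361

1686/361


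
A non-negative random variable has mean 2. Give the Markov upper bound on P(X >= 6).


Markov: P(X >= a) <= E[X]/a
P(X >= 6) <= 2/6 = 1/3

1/3


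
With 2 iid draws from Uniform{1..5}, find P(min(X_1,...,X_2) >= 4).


P(min >= 4) = P(all X_i >= 4) = (P(X_1 >= 4))^2
= (2/5)^2 = 4/25

4/25


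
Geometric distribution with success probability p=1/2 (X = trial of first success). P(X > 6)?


P(X > 6) = P(first 6 trials all fail) = (1-p)^6 = (1/2)^6 = 1/64

1/64


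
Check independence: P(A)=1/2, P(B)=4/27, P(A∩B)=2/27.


P(A)*P(B) = 1/2*4/27 = 2/27
P(A∩B) = 2/27, which equals P(A)P(B), so independent

Yes, A and B are independent


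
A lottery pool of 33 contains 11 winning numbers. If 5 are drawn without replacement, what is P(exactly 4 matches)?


P(X=4) = C(11,4)*C(22,1) / C(33,5)
= 330*22 / 237336
= 7260/237336 = 55/1798

55/1798


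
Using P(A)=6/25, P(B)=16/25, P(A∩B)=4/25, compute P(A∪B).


P(A∪B) = P(A) + P(B) - P(A∩B)
= 6/25 + 16/25 - 4/25 = 18/25

18/25


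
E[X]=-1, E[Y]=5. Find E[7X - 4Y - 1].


E[7X - 4Y - 1] = 7*E[X] - 4*E[Y] - 1
= (7)*(-1) + (-4)*(5) + (-1)
= -7 - 20 - 1 = -28

-28


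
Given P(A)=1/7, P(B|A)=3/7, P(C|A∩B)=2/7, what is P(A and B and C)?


P(A∩B∩C) = P(A) * P(B|A) * P(C|A∩B)
= 1/7 * 3/7 * 2/7
= 3/49 * 2/7 = 6/343

6/343


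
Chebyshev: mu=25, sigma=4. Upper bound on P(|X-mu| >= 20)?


k = 20/4 = 5
Chebyshev: P(|X-mu| >= k*sigma) <= 1/k^2 = 1/5^2 = 1/25

1/25


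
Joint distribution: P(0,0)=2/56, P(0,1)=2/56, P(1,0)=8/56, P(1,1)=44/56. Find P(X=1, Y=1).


Read from table: P(X=1, Y=1) = 44/56 = 11/14

11/14


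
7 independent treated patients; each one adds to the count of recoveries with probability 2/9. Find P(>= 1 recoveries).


P(at least one) = 1 - P(none)
P(none) = (1 - 2/9)^7 = (7/9)^7 = 823543/4782969
P(at least one) = 1 - 823543/4782969 = 3959426/4782969

3959426/4782969


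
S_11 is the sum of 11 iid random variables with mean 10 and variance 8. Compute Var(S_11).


By independence, Var(S_n) = n*Var(X_1) = 11*8 = 88

88


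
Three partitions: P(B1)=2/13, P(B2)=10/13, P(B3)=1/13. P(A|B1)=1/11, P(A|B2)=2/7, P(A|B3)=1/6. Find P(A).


P(A) = P(A|B1)P(B1) + P(A|B2)P(B2) + P(A|B3)P(B3)
= 1/11*2/13 + 2/7*10/13 + 1/6*1/13
= 2/143 + 20/91 + 1/78 = 1481/6006

1481/6006


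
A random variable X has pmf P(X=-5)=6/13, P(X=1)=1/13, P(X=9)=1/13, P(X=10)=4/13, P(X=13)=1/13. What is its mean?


E[X] = sum(x * P(x))
= -5*6/13 + 1*1/13 + 9*1/13 + 10*4/13 + 13*1/13
= 33/13

33/13


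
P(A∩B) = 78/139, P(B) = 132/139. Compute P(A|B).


P(A|B) = P(A∩B)/P(B) = (78/139)/(132/139) = 78/132 = 13/22

13/22


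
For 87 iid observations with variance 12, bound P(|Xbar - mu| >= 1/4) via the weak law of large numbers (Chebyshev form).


Var(Xbar) = Var(X)/n = 12/87
Chebyshev: P(|Xbar-mu| >= 1/4) <= Var(Xbar)/(1/4)^2 = (4/29)/(1/16) = 64/29
Bound exceeds 1, so trivial bound: 1

1


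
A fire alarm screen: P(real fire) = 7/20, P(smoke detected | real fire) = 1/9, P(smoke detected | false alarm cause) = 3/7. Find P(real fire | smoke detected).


P(A) = P(A|B)P(B) + P(A|B')P(B') = 1/9*7/20 + 3/7*13/20 = 20/63
P(B|A) = P(A|B)P(B)/P(A) = (7/180)/(20/63) = 49/400

49/400


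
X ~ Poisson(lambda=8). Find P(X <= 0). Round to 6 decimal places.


P(X<=0) = e^(-8)*8^0/0!
≈ 0.0003354626
≈ 0.000335

0.000335


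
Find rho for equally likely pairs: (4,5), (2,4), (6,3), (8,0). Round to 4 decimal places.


Cov(X,Y) = -3.5000, Var(X) = 5.0000, Var(Y) = 3.5000
rho = Cov/(sqrt(VarX)*sqrt(VarY)) = -0.8367

-0.8367


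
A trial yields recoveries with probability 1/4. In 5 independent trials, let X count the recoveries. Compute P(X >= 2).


P(X>=2) = P(X=2) + P(X=3) + P(X=4) + P(X=5)
= 135/512 + 45/512 + 15/1024 + 1/1024
= 47/128

47/128


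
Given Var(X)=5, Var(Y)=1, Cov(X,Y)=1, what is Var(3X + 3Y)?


Var(3X + 3Y) = 3^2*Var(X) + 3^2*Var(Y) + 2*3*3*Cov(X,Y)
= 9*5 + 9*1 + 18*1
= 45 + 9 + 18 = 72

72


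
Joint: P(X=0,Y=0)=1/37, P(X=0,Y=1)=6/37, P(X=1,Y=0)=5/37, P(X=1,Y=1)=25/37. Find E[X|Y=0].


P(Y=0) = 6/37
E[X|Y=0] = (0*1 + 1*5)/6 = 5/6

5/6


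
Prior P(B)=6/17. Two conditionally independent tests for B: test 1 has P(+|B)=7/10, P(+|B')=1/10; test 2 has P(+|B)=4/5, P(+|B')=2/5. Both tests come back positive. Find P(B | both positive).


After test 1: P(+) = 7/10*6/17 + 1/10*11/17 = 53/170
P(B|+) = (21/85)/(53/170) = 42/53
After test 2 (use post1 as new prior): P(+) = 4/5*42/53 + 2/5*11/53 = 38/53
P(B|+,+) = (168/265)/(38/53) = 84/95

84/95


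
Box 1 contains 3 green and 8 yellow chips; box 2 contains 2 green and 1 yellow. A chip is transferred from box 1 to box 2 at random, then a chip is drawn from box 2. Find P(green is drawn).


P(transfer green) = 3/11; P(transfer yellow) = 8/11
If green transferred: Urn II has 3 green of 4, so P(green|green moved) = 3/4
If yellow transferred: Urn II has 2 green of 4, so P(green|yellow moved) = 1/2
By total probability: P(green) = 3/11*3/4 + 8/11*1/2 = 25/44

25/44


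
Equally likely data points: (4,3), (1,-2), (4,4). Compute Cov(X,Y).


E[X]=3, E[Y]=5/3, E[XY]=26/3
Cov(X,Y) = E[XY] - E[X]E[Y] = 26/3 - 3*5/3 = 11/3

11/3


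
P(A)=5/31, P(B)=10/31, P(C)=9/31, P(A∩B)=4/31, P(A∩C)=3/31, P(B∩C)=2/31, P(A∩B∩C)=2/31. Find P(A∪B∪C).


P(A∪B∪C) = P(A)+P(B)+P(C) - P(AB)-P(AC)-P(BC) + P(ABC)
= 5/31+10/31+9/31 - 4/31-3/31-2/31 + 2/31
= 17/31

17/31


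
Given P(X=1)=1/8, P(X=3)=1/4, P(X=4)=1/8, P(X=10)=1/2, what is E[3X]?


E[3X] = sum(g(x)*P(x))
= 3*1/8 + 9*1/4 + 12*1/8 + 30*1/2
= 153/8

153/8


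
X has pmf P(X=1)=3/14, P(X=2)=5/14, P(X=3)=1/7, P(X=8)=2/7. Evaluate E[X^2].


E[X^2] = sum(x^2 * P(x))
= 1*3/14 + 4*5/14 + 9*1/7 + 64*2/7
= 297/14

297/14


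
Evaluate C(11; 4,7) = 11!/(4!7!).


11! = 39916800
Denominator: 4!=24 * 7!=5040
Coefficient = 39916800 / 120960 = 330

330


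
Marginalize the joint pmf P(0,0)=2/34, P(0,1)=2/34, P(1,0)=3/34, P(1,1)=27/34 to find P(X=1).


P(X=1) = P(1,0)+P(1,1) = 3/34 + 27/34 = 30/34 = 15/17

15/17


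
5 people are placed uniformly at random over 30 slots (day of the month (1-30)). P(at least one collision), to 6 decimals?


P(all different) = prod((30-i)/30 for i=0..4) = 0.703733
P(at least one match) = 1 - 0.703733 = 0.296267

0.296267


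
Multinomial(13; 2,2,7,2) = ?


13! = 6227020800
Denominator: 2!=2 * 2!=2 * 7!=5040 * 2!=2
Coefficient = 6227020800 / 40320 = 154440

154440


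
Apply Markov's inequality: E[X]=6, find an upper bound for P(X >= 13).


Markov: P(X >= a) <= E[X]/a
P(X >= 13) <= 6/13

6/13


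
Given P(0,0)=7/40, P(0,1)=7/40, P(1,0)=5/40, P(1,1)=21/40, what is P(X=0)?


P(X=0) = P(0,0)+P(0,1) = 7/40 + 7/40 = 14/40 = 7/20

7/20


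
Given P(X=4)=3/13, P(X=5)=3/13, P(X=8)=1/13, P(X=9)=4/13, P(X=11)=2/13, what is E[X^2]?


E[X^2] = sum(g(x)*P(x))
= 16*3/13 + 25*3/13 + 64*1/13 + 81*4/13 + 121*2/13
= 753/13

753/13


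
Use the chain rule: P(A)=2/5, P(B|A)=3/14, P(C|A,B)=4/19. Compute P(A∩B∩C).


P(A∩B∩C) = P(A) * P(B|A) * P(C|A∩B)
= 2/5 * 3/14 * 4/19
= 3/35 * 4/19 = 12/665

12/665


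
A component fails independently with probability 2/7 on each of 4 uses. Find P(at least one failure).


P(at least one) = 1 - P(none)
P(none) = (1 - 2/7)^4 = (5/7)^4 = 625/2401
P(at least one) = 1 - 625/2401 = 1776/2401

1776/2401


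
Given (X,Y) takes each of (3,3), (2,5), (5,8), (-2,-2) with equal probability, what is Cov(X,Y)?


E[X]=2, E[Y]=7/2, E[XY]=63/4
Cov(X,Y) = E[XY] - E[X]E[Y] = 63/4 - 2*7/2 = 35/4

35/4


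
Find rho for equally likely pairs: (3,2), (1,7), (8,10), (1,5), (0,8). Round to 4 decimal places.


Cov(X,Y) = 2.9600, Var(X) = 8.2400, Var(Y) = 7.4400
rho = Cov/(sqrt(VarX)*sqrt(VarY)) = 0.3780

0.3780


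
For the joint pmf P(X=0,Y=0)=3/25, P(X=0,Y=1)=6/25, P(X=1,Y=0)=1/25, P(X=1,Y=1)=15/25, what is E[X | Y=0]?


P(Y=0) = 4/25
E[X|Y=0] = (0*3 + 1*1)/4 = 1/4

1/4


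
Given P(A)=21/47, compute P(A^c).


P(A') = 1 - P(A) = 1 - 21/47 = 26/47

26/47


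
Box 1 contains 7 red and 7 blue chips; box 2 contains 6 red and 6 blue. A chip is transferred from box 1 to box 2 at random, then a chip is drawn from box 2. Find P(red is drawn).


P(transfer red) = 7/14 = 1/2; P(transfer blue) = 1/2
If red transferred: Urn II has 7 red of 13, so P(red|red moved) = 7/13
If blue transferred: Urn II has 6 red of 13, so P(red|blue moved) = 6/13
By total probability: P(red) = 1/2*7/13 + 1/2*6/13 = 1/2

1/2


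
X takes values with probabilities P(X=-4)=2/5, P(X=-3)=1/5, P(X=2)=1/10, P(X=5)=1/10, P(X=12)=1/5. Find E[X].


E[X] = sum(x * P(x))
= -4*2/5 - 3*1/5 + 2*1/10 + 5*1/10 + 12*1/5
= 9/10

9/10


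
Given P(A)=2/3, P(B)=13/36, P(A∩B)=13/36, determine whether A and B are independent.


P(A)*P(B) = 2/3*13/36 = 13/54
P(A∩B) = 13/36 != 13/54, so not independent

No, A and B are not independent


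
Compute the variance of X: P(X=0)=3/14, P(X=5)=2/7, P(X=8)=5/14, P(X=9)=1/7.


E[X] = 39/7, E[X^2] = 291/7
Var(X) = E[X^2] - (E[X])^2 = 291/7 - (39/7)^2 = 516/49

516/49


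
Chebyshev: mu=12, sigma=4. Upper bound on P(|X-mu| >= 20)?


k = 20/4 = 5
Chebyshev: P(|X-mu| >= k*sigma) <= 1/k^2 = 1/5^2 = 1/25

1/25


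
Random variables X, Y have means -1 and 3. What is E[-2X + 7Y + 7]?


E[-2X + 7Y + 7] = -2*E[X] + 7*E[Y] + 7
= (-2)*(-1) + (7)*(3) + (7)
= 2 + 21 + 7 = 30

30


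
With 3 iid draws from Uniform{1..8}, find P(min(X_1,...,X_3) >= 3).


P(min >= 3) = P(all X_i >= 3) = (P(X_1 >= 3))^3
= (6/8)^3 = (3/4)^3 = 27/64

27/64


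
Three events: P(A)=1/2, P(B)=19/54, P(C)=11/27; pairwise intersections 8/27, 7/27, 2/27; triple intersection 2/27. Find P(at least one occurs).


P(A∪B∪C) = P(A)+P(B)+P(C) - P(AB)-P(AC)-P(BC) + P(ABC)
= 1/2+19/54+11/27 - 8/27-7/27-2/27 + 2/27
= 19/27

19/27


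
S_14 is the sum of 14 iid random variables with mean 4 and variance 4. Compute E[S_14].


E[S_n] = n*E[X_1] = 14*4 = 56

56


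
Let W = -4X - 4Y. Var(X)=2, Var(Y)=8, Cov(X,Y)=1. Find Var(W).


Var(-4X - 4Y) = (-4)^2*Var(X) + (-4)^2*Var(Y) + 2*(-4)*(-4)*Cov(X,Y)
= 16*2 + 16*8 + 32*1
= 32 + 128 + 32 = 192

192


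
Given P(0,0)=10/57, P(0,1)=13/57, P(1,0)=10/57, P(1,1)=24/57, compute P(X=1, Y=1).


Read from table: P(X=1, Y=1) = 24/57 = 8/19

8/19


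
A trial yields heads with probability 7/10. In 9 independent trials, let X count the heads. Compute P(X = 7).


P(X=7) = C(9,7) * p^7 * (1-p)^2
= 36 * 823543/10000000 * 9/100
= 66706983/250000000

66706983/250000000


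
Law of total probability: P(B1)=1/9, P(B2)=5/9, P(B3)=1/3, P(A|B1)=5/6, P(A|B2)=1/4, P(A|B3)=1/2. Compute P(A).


P(A) = P(A|B1)P(B1) + P(A|B2)P(B2) + P(A|B3)P(B3)
= 5/6*1/9 + 1/4*5/9 + 1/2*1/3
= 5/54 + 5/36 + 1/6 = 43/108

43/108


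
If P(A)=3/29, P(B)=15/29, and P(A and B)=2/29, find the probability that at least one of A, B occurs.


P(A∪B) = P(A) + P(B) - P(A∩B)
= 3/29 + 15/29 - 2/29 = 16/29

16/29


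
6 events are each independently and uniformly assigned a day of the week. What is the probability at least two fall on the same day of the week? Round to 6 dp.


P(all different) = prod((7-i)/7 for i=0..5) = 0.042839
P(at least one match) = 1 - 0.042839 = 0.957161

0.957161


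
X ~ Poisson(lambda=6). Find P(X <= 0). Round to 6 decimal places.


P(X<=0) = e^(-6)*6^0/0!
≈ 0.0024787522
≈ 0.002479

0.002479


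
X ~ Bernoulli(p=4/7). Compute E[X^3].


For Bernoulli: X in {0,1}
E[X^3] = 0^3*(1-4/7) + 1^3*4/7 = 4/7

4/7


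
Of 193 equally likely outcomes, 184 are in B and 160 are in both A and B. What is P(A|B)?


P(A|B) = P(A∩B)/P(B) = (160/193)/(184/193) = 160/184 = 20/23

20/23


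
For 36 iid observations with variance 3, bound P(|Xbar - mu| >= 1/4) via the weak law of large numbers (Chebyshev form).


Var(Xbar) = Var(X)/n = 3/36
Chebyshev: P(|Xbar-mu| >= 1/4) <= Var(Xbar)/(1/4)^2 = (1/12)/(1/16) = 4/3
Bound exceeds 1, so trivial bound: 1

1


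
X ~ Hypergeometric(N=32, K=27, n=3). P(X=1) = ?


P(X=1) = C(27,1)*C(5,2) / C(32,3)
= 27*10 / 4960
= 270/4960 = 27/496

27/496


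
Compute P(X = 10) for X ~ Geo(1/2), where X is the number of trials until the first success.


P(X=10) = (1-p)^9 * p = (1/2)^9 * 1/2
= 1/512 * 1/2 = 1/1024

1/1024


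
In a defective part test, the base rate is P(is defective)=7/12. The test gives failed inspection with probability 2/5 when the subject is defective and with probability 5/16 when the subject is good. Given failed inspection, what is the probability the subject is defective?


P(A) = P(A|B)P(B) + P(A|B')P(B') = 2/5*7/12 + 5/16*5/12 = 349/960
P(B|A) = P(A|B)P(B)/P(A) = (7/30)/(349/960) = 224/349

224/349


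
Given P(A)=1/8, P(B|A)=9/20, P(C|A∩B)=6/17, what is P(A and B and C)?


P(A∩B∩C) = P(A) * P(B|A) * P(C|A∩B)
= 1/8 * 9/20 * 6/17
= 9/160 * 6/17 = 27/1360

27/1360


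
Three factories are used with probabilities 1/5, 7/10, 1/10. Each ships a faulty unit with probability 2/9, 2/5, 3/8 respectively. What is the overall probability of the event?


P(A) = P(A|B1)P(B1) + P(A|B2)P(B2) + P(A|B3)P(B3)
= 2/9*1/5 + 2/5*7/10 + 3/8*1/10
= 2/45 + 7/25 + 3/80 = 1303/3600

1303/3600


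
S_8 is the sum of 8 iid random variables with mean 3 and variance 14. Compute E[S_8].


E[S_n] = n*E[X_1] = 8*3 = 24

24


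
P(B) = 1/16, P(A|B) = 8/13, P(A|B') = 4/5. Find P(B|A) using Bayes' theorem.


P(A) = P(A|B)P(B) + P(A|B')P(B') = 8/13*1/16 + 4/5*15/16 = 41/52
P(B|A) = P(A|B)P(B)/P(A) = (1/26)/(41/52) = 2/41

2/41
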